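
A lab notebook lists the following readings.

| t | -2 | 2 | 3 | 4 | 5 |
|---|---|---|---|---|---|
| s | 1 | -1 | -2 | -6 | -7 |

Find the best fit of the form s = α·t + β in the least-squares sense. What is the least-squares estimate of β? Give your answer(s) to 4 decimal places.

β = -0.2877

Sums needed: Σt·t = 58, Σt = 12, Σ1 = 5.
Right-hand side: Σt·s = -69, Σs = -15.
Δ = 58·5 − 12² = 146.
α = ((-69)·5 − 12·(-15))/146 = -165/146; β = (58·(-15) − 12·(-69))/146 = -21/73.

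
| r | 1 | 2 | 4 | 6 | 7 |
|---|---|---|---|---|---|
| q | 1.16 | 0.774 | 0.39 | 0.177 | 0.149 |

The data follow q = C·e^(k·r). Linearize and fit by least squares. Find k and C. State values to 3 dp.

k = -0.350, C = 1.591

Let Y = ln q. Fitting Y = k·r + ln C by least squares:
Σr = 20.0000, Σ(r)² = 106.0000, Σln q = -4.6848, Σr·ln q = -27.8467.
Normal system: [[106.0000, 20.0000]; [20.0000, 5]]·[k, ln C]ᵀ = [-27.8467, -4.6848]ᵀ.
Δ = 106.0000·5 − (20.0000)² = 130.0000; k = (-27.8467·5 − 20.0000·-4.6848)/130.0000 = -0.35029, ln C = (106.0000·-4.6848 − 20.0000·-27.8467)/130.0000 = 0.46420, so C = exp(0.46420) = 1.59074.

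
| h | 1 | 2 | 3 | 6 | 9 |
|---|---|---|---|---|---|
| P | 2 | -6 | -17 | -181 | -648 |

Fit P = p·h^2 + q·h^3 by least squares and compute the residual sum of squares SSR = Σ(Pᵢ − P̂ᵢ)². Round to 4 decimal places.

SSR = 9.4225

Sums needed: Σh^2·h^2 = 7955, Σh^2·h^3 = 67101, Σh^3·h^3 = 578891.
Right-hand side: Σh^2·P = -59179, Σh^3·P = -511993.
Δ = 7955·578891 − 67101² = 102533704.
p = ((-59179)·578891 − 67101·(-511993))/102533704 = 24262951/25633426; q = (7955·(-511993) − 67101·(-59179))/102533704 = -25483559/25633426.
Residuals: 26243730/12816713, -3355992/1830959, 16960646/12816713, -4333799/12816713, 125388/1830959; SSR = 120765793/12816713.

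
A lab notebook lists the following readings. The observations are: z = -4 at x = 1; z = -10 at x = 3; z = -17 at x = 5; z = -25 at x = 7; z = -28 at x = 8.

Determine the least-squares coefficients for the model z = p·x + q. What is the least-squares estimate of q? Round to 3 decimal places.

q = 0.000

Sums needed: Σx·x = 148, Σx = 24, Σ1 = 5.
Moment sums: Σx·z = -518, Σz = -84.
MᵀM·[p, q]ᵀ = Mᵀz becomes [[148, 24]; [24, 5]]·[p, q]ᵀ = [-518, -84]ᵀ.
Δ = 148·5 − 24² = 164.
p = ((-518)·5 − 24·(-84))/164 = -7/2; q = (148·(-84) − 24·(-518))/164 = 0.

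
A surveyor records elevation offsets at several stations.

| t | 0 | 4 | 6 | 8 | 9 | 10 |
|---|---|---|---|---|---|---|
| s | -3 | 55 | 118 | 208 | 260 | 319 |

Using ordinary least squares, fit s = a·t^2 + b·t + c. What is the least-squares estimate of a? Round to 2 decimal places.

a = 2.97

Sums needed: Σt^2·t^2 = 22209, Σt^2·t = 2521, Σt^2 = 297, Σt·t = 297, Σt = 37, Σ1 = 6.
Moment sums: Σt^2·s = 71400, Σt·s = 8122, Σs = 957.
Row-reducing yields a = 17561/5908, b = 2097/844, c = -4366/1477.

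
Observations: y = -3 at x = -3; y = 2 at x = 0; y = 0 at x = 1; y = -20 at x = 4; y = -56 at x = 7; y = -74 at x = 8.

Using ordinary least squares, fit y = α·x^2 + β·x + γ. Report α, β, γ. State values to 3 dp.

α = -1.012, β = -1.342, γ = 2.085

Normal-equation sums: Σx^2·x^2 = 6835, Σx^2·x = 893, Σx^2 = 139, Σx·x = 139, Σx = 17, Σ1 = 6.
Right-hand side: Σx^2·y = -7827, Σx·y = -1055, Σy = -151.
Normal equations: [[6835, 893, 139]; [893, 139, 17]; [139, 17, 6]]·[α, β, γ]ᵀ = [-7827, -1055, -151]ᵀ.
Solving the 3×3 system (Gaussian elimination) gives α = -48085/47508, β = -318881/237540, γ = 41271/19795.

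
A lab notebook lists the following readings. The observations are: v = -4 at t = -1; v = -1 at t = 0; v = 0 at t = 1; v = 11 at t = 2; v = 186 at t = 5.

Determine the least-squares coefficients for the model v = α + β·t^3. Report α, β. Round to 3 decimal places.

α = -1.511, β = 1.500

Entries of XᵀX: Σ1 = 5, Σt^3 = 133, Σt^3·t^3 = 15691.
Right-hand side: Σv = 192, Σt^3·v = 23342.
Normal equations: [[5, 133]; [133, 15691]]·[α, β]ᵀ = [192, 23342]ᵀ.
Δ = 5·15691 − 133² = 60766.
α = (192·15691 − 133·23342)/60766 = -45907/30383; β = (5·23342 − 133·192)/60766 = 45587/30383.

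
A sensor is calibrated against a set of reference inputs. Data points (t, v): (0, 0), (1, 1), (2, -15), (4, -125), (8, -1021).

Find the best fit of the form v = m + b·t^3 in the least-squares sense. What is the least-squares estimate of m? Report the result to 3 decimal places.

With design matrix X, XᵀX = [[5, 585]; [585, 266305]] and Xᵀv = [-1160, -530871]ᵀ.
Eliminating b: 266305·(row 1) − 585·(row 2) gives 989300·m = 266305·(-1160) − 585·(-530871) = 1645735, so m = 25319/15220.
Then b = ((-530871) − 585·(25319/15220))/266305 = -395151/197860.

m = 1.664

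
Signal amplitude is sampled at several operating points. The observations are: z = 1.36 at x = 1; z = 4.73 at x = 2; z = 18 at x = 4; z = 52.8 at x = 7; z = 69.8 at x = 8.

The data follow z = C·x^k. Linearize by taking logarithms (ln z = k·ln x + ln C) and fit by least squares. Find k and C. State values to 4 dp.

Let Y = ln z. Fitting Y = k·ln x + ln C by least squares:
XᵀX = [[10.5129, 6.1048]; [6.1048, 5]], rhs = [21.6310, 12.9639]ᵀ  (here Σln x = 6.1048, Σ(ln x)² = 10.5129, Σln z = 12.9639, Σln x·ln z = 21.6310).
Slope k = (n·Σln x·ln z − Σln x·Σln z)/(n·Σ(ln x)² − (Σln x)²) = (5·21.6310 − 6.1048·12.9639)/15.2960 = 1.89677; ln C = (Σln z − k·Σln x)/n = 0.27691, so C = exp(0.27691) = 1.31905.

k = 1.8968, C = 1.3190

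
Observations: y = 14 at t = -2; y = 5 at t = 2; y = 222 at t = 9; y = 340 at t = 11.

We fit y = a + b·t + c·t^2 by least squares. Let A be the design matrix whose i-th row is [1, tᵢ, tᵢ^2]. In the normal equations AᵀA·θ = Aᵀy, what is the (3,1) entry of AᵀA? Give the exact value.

210

Row 3 ↔ basis t^2, column 1 ↔ basis 1, so (AᵀA)_{3,1} = Σᵢ t^2 = (4)·(1) + (4)·(1) + (81)·(1) + (121)·(1) = 210.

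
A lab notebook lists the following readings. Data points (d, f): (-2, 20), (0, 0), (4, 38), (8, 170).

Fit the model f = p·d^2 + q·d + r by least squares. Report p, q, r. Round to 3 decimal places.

p = 3.027, q = -3.079, r = 1.131

Entries of AᵀA: Σd^2·d^2 = 4368, Σd^2·d = 568, Σd^2 = 84, Σd·d = 84, Σd = 10, Σ1 = 4.
Right-hand side: Σd^2·f = 11568, Σd·f = 1472, Σf = 228.
Normal equations: [[4368, 568, 84]; [568, 84, 10]; [84, 10, 4]]·[p, q, r]ᵀ = [11568, 1472, 228]ᵀ.
Inverting the 3×3 Gram matrix, [p, q, r]ᵀ = [4819/1592, -2451/796, 225/199]ᵀ.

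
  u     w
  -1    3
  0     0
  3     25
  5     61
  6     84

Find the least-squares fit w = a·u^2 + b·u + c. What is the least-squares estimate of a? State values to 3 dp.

Normal-equation sums: Σu^2·u^2 = 2003, Σu^2·u = 367, Σu^2 = 71, Σu·u = 71, Σu = 13, Σ1 = 5.
Moment sums: Σu^2·w = 4777, Σu·w = 881, Σw = 173.
Row-reducing yields a = 355/173, b = 794/519, c = 770/519.

a = 2.052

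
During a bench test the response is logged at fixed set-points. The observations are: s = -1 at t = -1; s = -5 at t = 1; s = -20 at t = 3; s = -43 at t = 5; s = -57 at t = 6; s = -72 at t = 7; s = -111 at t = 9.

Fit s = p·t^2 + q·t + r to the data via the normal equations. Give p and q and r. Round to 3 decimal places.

Sums needed: Σt^2·t^2 = 10966, Σt^2·t = 1440, Σt^2 = 202, Σt·t = 202, Σt = 30, Σ1 = 7.
Right-hand side: Σt^2·s = -15832, Σt·s = -2124, Σs = -309.
MᵀM·[p, q, r]ᵀ = Mᵀs becomes [[10966, 1440, 202]; [1440, 202, 30]; [202, 30, 7]]·[p, q, r]ᵀ = [-15832, -2124, -309]ᵀ.
Row-reducing yields p = -84883/82929, q = -79771/27643, r = -185615/82929.

p = -1.024, q = -2.886, r = -2.238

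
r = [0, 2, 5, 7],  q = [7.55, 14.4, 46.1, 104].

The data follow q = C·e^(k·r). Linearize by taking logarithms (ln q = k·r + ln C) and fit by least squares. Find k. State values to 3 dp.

k = 0.377

With ln qᵢ as the transformed response and rᵢ as the regressor:
AᵀA = [[78.0000, 14.0000]; [14.0000, 4]], rhs = [56.9993, 13.1640]ᵀ  (here Σr = 14.0000, Σ(r)² = 78.0000, Σln q = 13.1640, Σr·ln q = 56.9993).
Δ = 78.0000·4 − (14.0000)² = 116.0000; k = (56.9993·4 − 14.0000·13.1640)/116.0000 = 0.37674, ln C = (78.0000·13.1640 − 14.0000·56.9993)/116.0000 = 1.97242.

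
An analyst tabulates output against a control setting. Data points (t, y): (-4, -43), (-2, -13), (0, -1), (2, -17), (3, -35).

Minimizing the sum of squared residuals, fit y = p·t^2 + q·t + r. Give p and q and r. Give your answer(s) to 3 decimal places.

p = -3.000, q = -1.647, r = -2.327

Compute the Gram sums: Σt^2·t^2 = 369, Σt^2·t = -37, Σt^2 = 33, Σt·t = 33, Σt = -1, Σ1 = 5.
Moment sums: Σt^2·y = -1123, Σt·y = 59, Σy = -109.
XᵀX·[p, q, r]ᵀ = Xᵀy becomes [[369, -37, 33]; [-37, 33, -1]; [33, -1, 5]]·[p, q, r]ᵀ = [-1123, 59, -109]ᵀ.
Row-reducing yields p = -7567/2522, q = -4153/2522, r = -2934/1261.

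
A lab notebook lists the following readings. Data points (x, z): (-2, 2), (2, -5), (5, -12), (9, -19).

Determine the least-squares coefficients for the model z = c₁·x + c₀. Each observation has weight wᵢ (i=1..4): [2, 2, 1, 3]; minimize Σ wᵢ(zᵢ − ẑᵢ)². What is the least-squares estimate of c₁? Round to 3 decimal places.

Forming MᵀWM = [[284, 32]; [32, 8]] and MᵀWz = [-601, -75]ᵀ gives MᵀWM·[c₁, c₀]ᵀ = MᵀWz.
Eliminating c₀: 8·(row 1) − 32·(row 2) gives 1248·c₁ = 8·(-601) − 32·(-75) = -2408, so c₁ = -301/156.
Then c₀ = ((-75) − 32·(-301/156))/8 = -517/312.

c₁ = -1.929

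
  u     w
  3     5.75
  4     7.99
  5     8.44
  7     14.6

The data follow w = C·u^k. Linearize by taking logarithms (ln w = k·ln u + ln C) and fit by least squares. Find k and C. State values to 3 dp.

k = 1.050, C = 1.778

With ln wᵢ as the transformed response and ln uᵢ as the regressor:
Σln u = 6.0403, Σ(ln u)² = 9.5056, Σln w = 8.6414, Σln u·ln w = 13.4526.
Equations: 9.5056·k + 6.0403·ln C = 13.4526;  6.0403·k + 4·ln C = 8.6414.
Solving (det = 1.5378): k = 1.04969, ln C = 0.57526, so C = exp(0.57526) = 1.77758.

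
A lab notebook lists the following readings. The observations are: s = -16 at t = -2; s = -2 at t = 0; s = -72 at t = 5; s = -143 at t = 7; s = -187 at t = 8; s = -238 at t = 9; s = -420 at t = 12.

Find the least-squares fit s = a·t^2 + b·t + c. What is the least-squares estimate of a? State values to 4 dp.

a = -2.9591

Compute the Gram sums: Σt^2·t^2 = 34435, Σt^2·t = 3429, Σt^2 = 367, Σt·t = 367, Σt = 39, Σ1 = 7.
And Σt^2·s = -100597, Σt·s = -10007, Σs = -1078.
Inverting the 3×3 Gram matrix, [a, b, c]ᵀ = [-1237517/418214, 265859/418214, -502461/209107]ᵀ.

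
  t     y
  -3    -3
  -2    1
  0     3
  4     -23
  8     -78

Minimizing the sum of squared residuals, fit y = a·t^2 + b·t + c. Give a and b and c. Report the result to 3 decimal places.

With design matrix M, MᵀM = [[4449, 541, 93]; [541, 93, 7]; [93, 7, 5]] and Mᵀy = [-5383, -709, -100]ᵀ.
Row-reducing yields a = -11417/11054, b = -249941/143702, c = 118254/71851.

a = -1.033, b = -1.739, c = 1.646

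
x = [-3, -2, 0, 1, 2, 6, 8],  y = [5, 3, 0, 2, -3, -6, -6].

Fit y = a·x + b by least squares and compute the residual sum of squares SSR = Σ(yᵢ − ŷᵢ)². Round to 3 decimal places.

Compute the Gram sums: Σx·x = 118, Σx = 12, Σ1 = 7.
And Σx·y = -109, Σy = -5.
Δ = 118·7 − 12² = 682.
a = ((-109)·7 − 12·(-5))/682 = -703/682; b = (118·(-5) − 12·(-109))/682 = 359/341.
Residuals: 53/62, -39/341, -359/341, 1349/682, -679/341, -296/341, 37/31; SSR = 8121/682.

SSR = 11.908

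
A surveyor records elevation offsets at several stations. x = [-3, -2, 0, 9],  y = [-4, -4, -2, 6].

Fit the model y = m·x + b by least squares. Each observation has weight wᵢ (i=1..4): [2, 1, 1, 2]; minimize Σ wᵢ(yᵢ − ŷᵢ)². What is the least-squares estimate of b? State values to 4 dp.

Setting ∂/∂m … = 0 gives: 184·m + 10·b = 140;  10·m + 6·b = -2.
(Σwᵢ·x·x = 184, Σwᵢ·x = 10, Σwᵢ·1 = 6, Σwᵢ·x·y = 140, Σwᵢ·y = -2.)
det = 184·6 − 10² = 1004.
m = (140·6 − 10·(-2))/1004 = 215/251; b = (184·(-2) − 10·140)/1004 = -442/251.

b = -1.7610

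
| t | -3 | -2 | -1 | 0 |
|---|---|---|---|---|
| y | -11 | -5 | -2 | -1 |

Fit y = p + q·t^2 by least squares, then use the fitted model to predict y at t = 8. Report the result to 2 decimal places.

ŷ = -72.04

Sums needed: Σ1 = 4, Σt^2 = 14, Σt^2·t^2 = 98.
For Xᵀy: Σy = -19, Σt^2·y = -121.
Eliminating q: 98·(row 1) − 14·(row 2) gives 196·p = 98·(-19) − 14·(-121) = -168, so p = -6/7.
Then q = ((-121) − 14·(-6/7))/98 = -109/98.
At t = 8: ŷ = (-6/7)·(1) + (-109/98)·(64) = -3530/49.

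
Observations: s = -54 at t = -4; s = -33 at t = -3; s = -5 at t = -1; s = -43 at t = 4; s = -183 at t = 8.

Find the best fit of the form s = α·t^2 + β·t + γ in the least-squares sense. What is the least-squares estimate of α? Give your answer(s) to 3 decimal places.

α = -3.027

Normal-equation sums: Σt^2·t^2 = 4690, Σt^2·t = 484, Σt^2 = 106, Σt·t = 106, Σt = 4, Σ1 = 5.
For Aᵀs: Σt^2·s = -13566, Σt·s = -1316, Σs = -318.
Normal equations: [[4690, 484, 106]; [484, 106, 4]; [106, 4, 5]]·[α, β, γ]ᵀ = [-13566, -1316, -318]ᵀ.
Solving the 3×3 system (Gaussian elimination) gives α = -347197/114699, β = 163780/114699, γ = -21768/38233.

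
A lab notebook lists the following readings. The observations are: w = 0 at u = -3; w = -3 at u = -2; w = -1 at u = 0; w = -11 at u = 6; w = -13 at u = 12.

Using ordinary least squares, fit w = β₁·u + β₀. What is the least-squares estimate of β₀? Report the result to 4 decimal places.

Sums needed: Σu·u = 193, Σu = 13, Σ1 = 5.
Right-hand side: Σu·w = -216, Σw = -28.
AᵀA·[β₁, β₀]ᵀ = Aᵀw becomes [[193, 13]; [13, 5]]·[β₁, β₀]ᵀ = [-216, -28]ᵀ.
Determinant 193·5 − 13² = 796.
β₁ = ((-216)·5 − 13·(-28))/796 = -179/199; β₀ = (193·(-28) − 13·(-216))/796 = -649/199.

β₀ = -3.2613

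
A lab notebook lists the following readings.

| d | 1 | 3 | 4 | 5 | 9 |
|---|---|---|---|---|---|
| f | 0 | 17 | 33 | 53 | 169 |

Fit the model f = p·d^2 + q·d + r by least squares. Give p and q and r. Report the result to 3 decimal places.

p = 2.008, q = 1.099, r = -3.462

From the data, Σd^2·d^2 = 7524, Σd^2·d = 946, Σd^2 = 132, Σd·d = 132, Σd = 22, Σ1 = 5.
And Σd^2·f = 15695, Σd·f = 1969, Σf = 272.
AᵀA·[p, q, r]ᵀ = Aᵀf becomes [[7524, 946, 132]; [946, 132, 22]; [132, 22, 5]]·[p, q, r]ᵀ = [15695, 1969, 272]ᵀ.
Row-reducing yields p = 4021/2002, q = 2201/2002, r = -45/13.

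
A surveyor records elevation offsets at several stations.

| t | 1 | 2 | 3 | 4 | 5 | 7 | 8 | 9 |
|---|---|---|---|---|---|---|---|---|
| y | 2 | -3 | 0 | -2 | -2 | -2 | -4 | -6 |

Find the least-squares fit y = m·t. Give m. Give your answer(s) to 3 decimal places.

m = -0.490

AᵀA·[m]ᵀ = Aᵀy reads: 249·m = -122.
(Σt·t = 249, Σt·y = -122.)
Hence m = -122 / 249 ≈ -0.48996.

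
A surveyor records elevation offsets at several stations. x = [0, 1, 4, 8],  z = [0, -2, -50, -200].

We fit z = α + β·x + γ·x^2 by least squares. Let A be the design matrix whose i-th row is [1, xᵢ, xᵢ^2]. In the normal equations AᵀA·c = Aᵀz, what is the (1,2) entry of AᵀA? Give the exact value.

Row 1 ↔ basis 1, column 2 ↔ basis x, so (AᵀA)_{1,2} = Σᵢ x = (1)·(0) + (1)·(1) + (1)·(4) + (1)·(8) = 13.

13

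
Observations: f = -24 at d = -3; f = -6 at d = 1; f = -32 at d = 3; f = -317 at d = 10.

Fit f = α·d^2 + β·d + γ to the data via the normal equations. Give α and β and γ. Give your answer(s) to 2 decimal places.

α = -3.02, β = -1.39, γ = -1.09

Entries of XᵀX: Σd^2·d^2 = 10163, Σd^2·d = 1001, Σd^2 = 119, Σd·d = 119, Σd = 11, Σ1 = 4.
And Σd^2·f = -32210, Σd·f = -3200, Σf = -379.
Normal equations: [[10163, 1001, 119]; [1001, 119, 11]; [119, 11, 4]]·[α, β, γ]ᵀ = [-32210, -3200, -379]ᵀ.
Solving the 3×3 system (Gaussian elimination) gives α = -26945/8922, β = -61817/44610, γ = -8122/7435.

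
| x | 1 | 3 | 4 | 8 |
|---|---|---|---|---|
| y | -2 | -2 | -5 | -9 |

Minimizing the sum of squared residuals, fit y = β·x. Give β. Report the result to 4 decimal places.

β = -1.1111

With design matrix A, AᵀA = [[90]] and Aᵀy = [-100]ᵀ.
Hence β = -100 / 90 ≈ -1.11111.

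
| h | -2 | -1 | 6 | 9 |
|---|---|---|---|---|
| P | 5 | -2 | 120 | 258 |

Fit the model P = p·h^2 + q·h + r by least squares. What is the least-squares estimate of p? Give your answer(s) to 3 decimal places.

Sums needed: Σh^2·h^2 = 7874, Σh^2·h = 936, Σh^2 = 122, Σh·h = 122, Σh = 12, Σ1 = 4.
For XᵀP: Σh^2·P = 25236, Σh·P = 3034, ΣP = 381.
Normal equations: [[7874, 936, 122]; [936, 122, 12]; [122, 12, 4]]·[p, q, r]ᵀ = [25236, 3034, 381]ᵀ.
Solving the 3×3 system (Gaussian elimination) gives p = 93063/32258, q = 46244/16129, r = -43311/32258.

p = 2.885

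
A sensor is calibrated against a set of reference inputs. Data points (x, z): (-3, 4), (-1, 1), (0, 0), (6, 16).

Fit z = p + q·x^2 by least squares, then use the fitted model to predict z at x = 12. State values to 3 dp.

Sums needed: Σ1 = 4, Σx^2 = 46, Σx^2·x^2 = 1378.
Right-hand side: Σz = 21, Σx^2·z = 613.
AᵀA·[p, q]ᵀ = Aᵀz becomes [[4, 46]; [46, 1378]]·[p, q]ᵀ = [21, 613]ᵀ.
Determinant 4·1378 − 46² = 3396.
p = (21·1378 − 46·613)/3396 = 185/849; q = (4·613 − 46·21)/3396 = 743/1698.
At x = 12: ẑ = (185/849)·(1) + (743/1698)·(144) = 53681/849.

ẑ = 63.229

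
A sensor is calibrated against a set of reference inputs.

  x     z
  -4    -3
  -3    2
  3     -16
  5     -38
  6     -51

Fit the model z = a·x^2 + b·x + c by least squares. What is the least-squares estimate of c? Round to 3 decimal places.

c = 1.658

With design matrix M, MᵀM = [[2339, 277, 95]; [277, 95, 7]; [95, 7, 5]] and Mᵀz = [-2960, -538, -106]ᵀ.
Inverting the 3×3 Gram matrix, [a, b, c]ᵀ = [-10207/10317, -29926/10317, 5703/3439]ᵀ.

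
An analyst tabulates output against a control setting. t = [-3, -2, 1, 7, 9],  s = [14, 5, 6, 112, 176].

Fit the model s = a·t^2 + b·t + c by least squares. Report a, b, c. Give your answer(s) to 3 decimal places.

Setting ∂/∂a … = 0 gives: 9060·a + 1038·b + 144·c = 19896;  1038·a + 144·b + 12·c = 2322;  144·a + 12·b + 5·c = 313.
(Σt^2·t^2 = 9060, Σt^2·t = 1038, Σt^2 = 144, Σt·t = 144, Σt = 12, Σ1 = 5, Σt^2·s = 19896, Σt·s = 2322, Σs = 313.)
Inverting the 3×3 Gram matrix, [a, b, c]ᵀ = [23047/12019, 25362/12019, 27767/12019]ᵀ.

a = 1.918, b = 2.110, c = 2.310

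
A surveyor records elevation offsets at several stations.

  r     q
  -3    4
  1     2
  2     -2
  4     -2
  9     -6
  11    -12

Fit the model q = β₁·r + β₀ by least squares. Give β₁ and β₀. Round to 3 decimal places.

β₁ = -1.059, β₀ = 1.569

Compute the Gram sums: Σr·r = 232, Σr = 24, Σ1 = 6.
And Σr·q = -208, Σq = -16.
XᵀX·[β₁, β₀]ᵀ = Xᵀq becomes [[232, 24]; [24, 6]]·[β₁, β₀]ᵀ = [-208, -16]ᵀ.
Eliminating β₀: 6·(row 1) − 24·(row 2) gives 816·β₁ = 6·(-208) − 24·(-16) = -864, so β₁ = -18/17.
Then β₀ = ((-16) − 24·(-18/17))/6 = 80/51.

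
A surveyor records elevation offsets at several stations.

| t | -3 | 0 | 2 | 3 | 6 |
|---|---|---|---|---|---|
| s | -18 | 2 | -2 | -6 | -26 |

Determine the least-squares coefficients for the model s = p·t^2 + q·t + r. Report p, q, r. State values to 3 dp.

p = -1.076, q = 2.150, r = -0.959

Forming MᵀM = [[1474, 224, 58]; [224, 58, 8]; [58, 8, 5]] and Mᵀs = [-1160, -124, -50]ᵀ gives MᵀM·[p, q, r]ᵀ = Mᵀs.
Solving the 3×3 system (Gaussian elimination) gives p = -8518/7917, q = 17018/7917, r = -2530/2639.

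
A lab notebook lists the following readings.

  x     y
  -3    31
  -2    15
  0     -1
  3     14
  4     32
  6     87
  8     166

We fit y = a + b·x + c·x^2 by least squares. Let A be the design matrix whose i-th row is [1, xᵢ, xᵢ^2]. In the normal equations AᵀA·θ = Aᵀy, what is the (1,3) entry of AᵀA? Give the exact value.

138

Row 1 ↔ basis 1, column 3 ↔ basis x^2, so (AᵀA)_{1,3} = Σᵢ x^2 = (1)·(9) + (1)·(4) + (1)·(0) + (1)·(9) + (1)·(16) + (1)·(36) + (1)·(64) = 138.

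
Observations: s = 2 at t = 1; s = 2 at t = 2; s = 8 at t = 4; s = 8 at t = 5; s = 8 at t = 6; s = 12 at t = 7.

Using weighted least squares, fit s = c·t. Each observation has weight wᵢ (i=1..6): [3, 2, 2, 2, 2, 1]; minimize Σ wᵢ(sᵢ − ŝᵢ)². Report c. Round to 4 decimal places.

Normal-equation sums: Σwᵢ·t·t = 214.
And Σwᵢ·t·s = 338.
MᵀWM·[c]ᵀ = MᵀWs becomes [[214]]·[c]ᵀ = [338]ᵀ.
c = 338/214 = 1.57944.

c = 1.5794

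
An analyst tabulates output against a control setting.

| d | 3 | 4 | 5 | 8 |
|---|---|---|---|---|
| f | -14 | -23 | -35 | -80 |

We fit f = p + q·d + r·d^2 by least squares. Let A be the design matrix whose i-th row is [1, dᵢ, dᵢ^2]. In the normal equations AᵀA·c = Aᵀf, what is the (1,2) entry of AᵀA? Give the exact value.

Row 1 ↔ basis 1, column 2 ↔ basis d, so (AᵀA)_{1,2} = Σᵢ d = (1)·(3) + (1)·(4) + (1)·(5) + (1)·(8) = 20.

20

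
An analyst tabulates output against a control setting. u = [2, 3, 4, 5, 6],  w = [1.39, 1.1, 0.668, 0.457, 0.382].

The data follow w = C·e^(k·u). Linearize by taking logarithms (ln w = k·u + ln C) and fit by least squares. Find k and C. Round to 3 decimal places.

Taking logs, ln w = k·u + ln C, so regress ln w on u.
XᵀX = [[90.0000, 20.0000]; [20.0000, 5]], rhs = [-10.3587, -1.7243]ᵀ  (here Σu = 20.0000, Σ(u)² = 90.0000, Σln w = -1.7243, Σu·ln w = -10.3587).
Δ = 90.0000·5 − (20.0000)² = 50.0000; k = (-10.3587·5 − 20.0000·-1.7243)/50.0000 = -0.34617, ln C = (90.0000·-1.7243 − 20.0000·-10.3587)/50.0000 = 1.03981, so C = exp(1.03981) = 2.82868.

k = -0.346, C = 2.829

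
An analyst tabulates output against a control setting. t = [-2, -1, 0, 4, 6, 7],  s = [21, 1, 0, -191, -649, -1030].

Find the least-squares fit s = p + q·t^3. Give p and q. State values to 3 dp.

p = -1.140, q = -2.999

From the data, Σ1 = 6, Σt^3 = 614, Σt^3·t^3 = 168466.
For Aᵀs: Σs = -1848, Σt^3·s = -505867.
Normal equations: [[6, 614]; [614, 168466]]·[p, q]ᵀ = [-1848, -505867]ᵀ.
det = 6·168466 − 614² = 633800.
p = ((-1848)·168466 − 614·(-505867))/633800 = -72283/63380; q = (6·(-505867) − 614·(-1848))/633800 = -190053/63380.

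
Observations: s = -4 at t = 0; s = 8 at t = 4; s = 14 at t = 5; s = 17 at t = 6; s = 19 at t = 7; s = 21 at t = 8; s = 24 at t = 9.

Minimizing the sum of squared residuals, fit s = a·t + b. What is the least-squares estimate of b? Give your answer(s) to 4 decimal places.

b = -3.4309

From the data, Σt·t = 271, Σt = 39, Σ1 = 7.
And Σt·s = 721, Σs = 99.
So XᵀX·[a, b]ᵀ = Xᵀs: [[271, 39]; [39, 7]]·[a, b]ᵀ = [721, 99]ᵀ.
Δ = 271·7 − 39² = 376.
a = (721·7 − 39·99)/376 = 593/188; b = (271·99 − 39·721)/376 = -645/188.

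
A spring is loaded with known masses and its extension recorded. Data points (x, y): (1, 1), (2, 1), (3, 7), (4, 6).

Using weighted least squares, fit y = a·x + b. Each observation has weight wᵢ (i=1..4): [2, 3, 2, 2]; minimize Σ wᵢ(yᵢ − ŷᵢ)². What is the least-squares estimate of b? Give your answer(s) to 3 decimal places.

The normal equations are: 64·a + 22·b = 98;  22·a + 9·b = 31.
Eliminating b: 9·(row 1) − 22·(row 2) gives 92·a = 9·98 − 22·31 = 200, so a = 50/23.
Then b = (31 − 22·(50/23))/9 = -43/23.

b = -1.870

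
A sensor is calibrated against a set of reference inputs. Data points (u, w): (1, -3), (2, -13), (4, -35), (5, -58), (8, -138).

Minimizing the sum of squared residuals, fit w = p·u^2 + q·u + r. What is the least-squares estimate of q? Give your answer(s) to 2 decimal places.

MᵀM·[p, q, r]ᵀ = Mᵀw reads: 4994·p + 710·q + 110·r = -10897;  710·p + 110·q + 20·r = -1563;  110·p + 20·q + 5·r = -247.
Row-reducing yields p = -2, q = -7/6, r = -11/15.

q = -1.17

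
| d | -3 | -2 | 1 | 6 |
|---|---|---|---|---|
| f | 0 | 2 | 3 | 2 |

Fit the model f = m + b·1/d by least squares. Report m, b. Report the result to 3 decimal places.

The normal system XᵀX·[m, b]ᵀ = Xᵀf is [[4, 1/3]; [1/3, 25/18]]·[m, b]ᵀ = [7, 7/3]ᵀ.
Determinant 4·(25/18) − (1/3)² = 49/9.
m = (7·(25/18) − (1/3)·(7/3))/(49/9) = 23/14; b = (4·(7/3) − (1/3)·7)/(49/9) = 9/7.

m = 1.643, b = 1.286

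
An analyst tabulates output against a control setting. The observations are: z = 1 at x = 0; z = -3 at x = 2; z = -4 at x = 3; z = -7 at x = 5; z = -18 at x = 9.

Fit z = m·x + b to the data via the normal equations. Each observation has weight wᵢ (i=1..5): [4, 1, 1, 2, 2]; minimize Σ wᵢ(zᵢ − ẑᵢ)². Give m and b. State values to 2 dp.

m = -2.04, b = 1.44

The normal system MᵀWM·[m, b]ᵀ = MᵀWz is [[225, 33]; [33, 10]]·[m, b]ᵀ = [-412, -53]ᵀ.
Eliminating b: 10·(row 1) − 33·(row 2) gives 1161·m = 10·(-412) − 33·(-53) = -2371, so m = -2371/1161.
Then b = ((-53) − 33·(-2371/1161))/10 = 557/387.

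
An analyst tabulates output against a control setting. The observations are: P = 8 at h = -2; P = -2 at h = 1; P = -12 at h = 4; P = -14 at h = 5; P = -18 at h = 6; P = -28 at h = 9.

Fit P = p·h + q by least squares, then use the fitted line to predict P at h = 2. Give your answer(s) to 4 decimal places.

P̂ = -5.0468

Normal-equation sums: Σh·h = 163, Σh = 23, Σ1 = 6.
For XᵀP: Σh·P = -496, ΣP = -66.
So XᵀX·[p, q]ᵀ = XᵀP: [[163, 23]; [23, 6]]·[p, q]ᵀ = [-496, -66]ᵀ.
Determinant 163·6 − 23² = 449.
p = ((-496)·6 − 23·(-66))/449 = -1458/449; q = (163·(-66) − 23·(-496))/449 = 650/449.
At h = 2: P̂ = (-1458/449)·(2) + (650/449)·(1) = -2266/449.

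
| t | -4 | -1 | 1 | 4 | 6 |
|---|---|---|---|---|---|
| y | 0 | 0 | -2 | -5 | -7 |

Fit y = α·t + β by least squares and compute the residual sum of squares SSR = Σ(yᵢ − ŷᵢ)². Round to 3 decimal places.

The normal system MᵀM·[α, β]ᵀ = Mᵀy is [[70, 6]; [6, 5]]·[α, β]ᵀ = [-64, -14]ᵀ.
Δ = 70·5 − 6² = 314.
α = ((-64)·5 − 6·(-14))/314 = -118/157; β = (70·(-14) − 6·(-64))/314 = -298/157.
Residuals: -174/157, 180/157, 102/157, -15/157, -93/157; SSR = 522/157.

SSR = 3.325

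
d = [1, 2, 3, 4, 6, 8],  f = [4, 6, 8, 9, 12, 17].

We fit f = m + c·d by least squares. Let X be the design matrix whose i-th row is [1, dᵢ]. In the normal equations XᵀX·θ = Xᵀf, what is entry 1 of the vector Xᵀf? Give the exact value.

56

Entry 1 ↔ basis 1, so (Xᵀf)_{1} = Σᵢ fᵢ = (1)·(4) + (1)·(6) + (1)·(8) + (1)·(9) + (1)·(12) + (1)·(17) = 56.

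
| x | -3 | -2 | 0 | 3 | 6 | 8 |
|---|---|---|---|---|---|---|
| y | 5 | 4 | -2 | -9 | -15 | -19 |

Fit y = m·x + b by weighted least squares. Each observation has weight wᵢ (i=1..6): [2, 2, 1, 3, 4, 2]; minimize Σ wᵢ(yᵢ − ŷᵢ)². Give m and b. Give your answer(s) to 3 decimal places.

Normal-equation sums: Σwᵢ·x·x = 325, Σwᵢ·x = 39, Σwᵢ·1 = 14.
And Σwᵢ·x·y = -791, Σwᵢ·y = -109.
AᵀWA·[m, b]ᵀ = AᵀWy becomes [[325, 39]; [39, 14]]·[m, b]ᵀ = [-791, -109]ᵀ.
Determinant 325·14 − 39² = 3029.
m = ((-791)·14 − 39·(-109))/3029 = -6823/3029; b = (325·(-109) − 39·(-791))/3029 = -352/233.

m = -2.253, b = -1.511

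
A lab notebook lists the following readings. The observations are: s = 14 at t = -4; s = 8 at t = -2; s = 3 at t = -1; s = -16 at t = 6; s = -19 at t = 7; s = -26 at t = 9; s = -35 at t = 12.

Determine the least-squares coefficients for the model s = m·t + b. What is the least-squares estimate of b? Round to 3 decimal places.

Compute the Gram sums: Σt·t = 331, Σt = 27, Σ1 = 7.
Moment sums: Σt·s = -958, Σs = -71.
XᵀX·[m, b]ᵀ = Xᵀs becomes [[331, 27]; [27, 7]]·[m, b]ᵀ = [-958, -71]ᵀ.
det = 331·7 − 27² = 1588.
m = ((-958)·7 − 27·(-71))/1588 = -4789/1588; b = (331·(-71) − 27·(-958))/1588 = 2365/1588.

b = 1.489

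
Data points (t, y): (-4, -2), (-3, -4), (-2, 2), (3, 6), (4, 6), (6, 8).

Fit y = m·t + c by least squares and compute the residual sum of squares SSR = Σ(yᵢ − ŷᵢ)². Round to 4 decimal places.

Entries of XᵀX: Σt·t = 90, Σt = 4, Σ1 = 6.
And Σt·y = 106, Σy = 16.
Δ = 90·6 − 4² = 524.
m = (106·6 − 4·16)/524 = 143/131; c = (90·16 − 4·106)/524 = 254/131.
Residuals: 56/131, -349/131, 294/131, 103/131, -40/131, -64/131; SSR = 1738/131.

SSR = 13.2672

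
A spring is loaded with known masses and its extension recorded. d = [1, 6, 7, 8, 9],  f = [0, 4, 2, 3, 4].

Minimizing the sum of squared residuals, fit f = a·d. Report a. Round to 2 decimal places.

Normal-equation sums: Σd·d = 231.
Right-hand side: Σd·f = 98.
MᵀM·[a]ᵀ = Mᵀf becomes [[231]]·[a]ᵀ = [98]ᵀ.
a = 98/231 = 0.424242.

a = 0.42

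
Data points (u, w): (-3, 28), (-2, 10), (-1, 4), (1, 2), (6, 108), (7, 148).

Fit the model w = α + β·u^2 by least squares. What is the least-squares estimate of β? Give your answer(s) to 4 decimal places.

β = 3.0235

Sums needed: Σ1 = 6, Σu^2 = 100, Σu^2·u^2 = 3796.
Moment sums: Σw = 300, Σu^2·w = 11438.
Normal equations: [[6, 100]; [100, 3796]]·[α, β]ᵀ = [300, 11438]ᵀ.
det = 6·3796 − 100² = 12776.
α = (300·3796 − 100·11438)/12776 = -625/1597; β = (6·11438 − 100·300)/12776 = 9657/3194.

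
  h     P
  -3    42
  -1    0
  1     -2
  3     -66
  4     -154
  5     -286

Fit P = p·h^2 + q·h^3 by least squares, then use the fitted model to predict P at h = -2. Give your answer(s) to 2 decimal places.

Compute the Gram sums: Σh^2·h^2 = 1045, Σh^2·h^3 = 4149, Σh^3·h^3 = 21181.
For AᵀP: Σh^2·P = -9832, Σh^3·P = -48524.
Normal equations: [[1045, 4149]; [4149, 21181]]·[p, q]ᵀ = [-9832, -48524]ᵀ.
Eliminating q: 21181·(row 1) − 4149·(row 2) gives 4919944·p = 21181·(-9832) − 4149·(-48524) = -6925516, so p = -1731379/1229986.
Then q = ((-48524) − 4149·(-1731379/1229986))/21181 = -2478653/1229986.
At h = -2: P̂ = (-1731379/1229986)·(4) + (-2478653/1229986)·(-8) = 6451854/614993.

P̂ = 10.49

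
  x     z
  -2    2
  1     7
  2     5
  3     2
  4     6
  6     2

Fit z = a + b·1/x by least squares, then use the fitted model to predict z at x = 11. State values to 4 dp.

Normal-equation sums: Σ1 = 6, Σ1/x = 7/4, Σ1/x·1/x = 245/144.
And Σz = 24, Σ1/x·z = 11.
Determinant 6·(245/144) − (7/4)² = 343/48.
a = (24·(245/144) − (7/4)·11)/(343/48) = 148/49; b = (6·11 − (7/4)·24)/(343/48) = 1152/343.
At x = 11: ẑ = (148/49)·(1) + (1152/343)·(1/11) = 12548/3773.

ẑ = 3.3257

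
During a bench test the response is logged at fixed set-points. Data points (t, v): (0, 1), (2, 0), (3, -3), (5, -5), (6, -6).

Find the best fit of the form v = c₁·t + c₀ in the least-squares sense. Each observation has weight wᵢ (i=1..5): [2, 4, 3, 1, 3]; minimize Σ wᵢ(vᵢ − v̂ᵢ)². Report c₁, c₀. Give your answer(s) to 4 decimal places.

Sums needed: Σwᵢ·t·t = 176, Σwᵢ·t = 40, Σwᵢ·1 = 13.
For AᵀWv: Σwᵢ·t·v = -160, Σwᵢ·v = -30.
So AᵀWA·[c₁, c₀]ᵀ = AᵀWv: [[176, 40]; [40, 13]]·[c₁, c₀]ᵀ = [-160, -30]ᵀ.
Δ = 176·13 − 40² = 688.
c₁ = ((-160)·13 − 40·(-30))/688 = -55/43; c₀ = (176·(-30) − 40·(-160))/688 = 70/43.

c₁ = -1.2791, c₀ = 1.6279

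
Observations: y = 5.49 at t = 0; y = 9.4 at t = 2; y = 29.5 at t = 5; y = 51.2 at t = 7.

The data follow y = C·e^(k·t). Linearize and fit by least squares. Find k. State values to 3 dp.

k = 0.329

Linearized form: ln y = k·t + ln C. From the 4 transformed points,
AᵀA = [[78.0000, 14.0000]; [14.0000, 4]], rhs = [48.9535, 11.2638]ᵀ  (here Σt = 14.0000, Σ(t)² = 78.0000, Σln y = 11.2638, Σt·ln y = 48.9535).
Δ = 78.0000·4 − (14.0000)² = 116.0000; k = (48.9535·4 − 14.0000·11.2638)/116.0000 = 0.32863, ln C = (78.0000·11.2638 − 14.0000·48.9535)/116.0000 = 1.66573.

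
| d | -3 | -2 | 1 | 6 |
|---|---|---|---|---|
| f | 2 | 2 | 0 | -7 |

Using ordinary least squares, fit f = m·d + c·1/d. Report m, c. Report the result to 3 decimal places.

Entries of MᵀM: Σd·d = 50, Σd·1/d = 4, Σ1/d·1/d = 25/18.
For Mᵀf: Σd·f = -52, Σ1/d·f = -17/6.
Normal equations: [[50, 4]; [4, 25/18]]·[m, c]ᵀ = [-52, -17/6]ᵀ.
Δ = 50·(25/18) − 4² = 481/9.
m = ((-52)·(25/18) − 4·(-17/6))/(481/9) = -548/481; c = (50·(-17/6) − 4·(-52))/(481/9) = 597/481.

m = -1.139, c = 1.241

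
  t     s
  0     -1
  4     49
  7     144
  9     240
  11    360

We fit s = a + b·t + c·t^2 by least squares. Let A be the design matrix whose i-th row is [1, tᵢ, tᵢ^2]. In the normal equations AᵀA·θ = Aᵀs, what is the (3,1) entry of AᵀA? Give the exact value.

Row 3 ↔ basis t^2, column 1 ↔ basis 1, so (AᵀA)_{3,1} = Σᵢ t^2 = (0)·(1) + (16)·(1) + (49)·(1) + (81)·(1) + (121)·(1) = 267.

267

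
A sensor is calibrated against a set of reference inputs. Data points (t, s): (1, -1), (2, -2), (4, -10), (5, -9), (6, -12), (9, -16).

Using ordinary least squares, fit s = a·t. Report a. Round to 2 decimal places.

a = -1.88

From the data, Σt·t = 163.
And Σt·s = -306.
So MᵀM·[a]ᵀ = Mᵀs: [[163]]·[a]ᵀ = [-306]ᵀ.
Hence a = -306 / 163 ≈ -1.8773.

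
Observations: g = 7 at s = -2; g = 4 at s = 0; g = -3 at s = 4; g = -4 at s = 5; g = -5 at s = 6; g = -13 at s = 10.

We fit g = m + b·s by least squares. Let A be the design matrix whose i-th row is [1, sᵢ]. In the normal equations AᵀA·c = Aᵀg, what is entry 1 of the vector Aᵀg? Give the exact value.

-14

Entry 1 ↔ basis 1, so (Aᵀg)_{1} = Σᵢ gᵢ = (1)·(7) + (1)·(4) + (1)·(-3) + (1)·(-4) + (1)·(-5) + (1)·(-13) = -14.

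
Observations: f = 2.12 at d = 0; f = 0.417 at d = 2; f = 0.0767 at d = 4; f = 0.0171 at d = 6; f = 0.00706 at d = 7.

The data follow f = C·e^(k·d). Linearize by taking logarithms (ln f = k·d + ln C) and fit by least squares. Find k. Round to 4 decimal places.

Let Y = ln f. Fitting Y = k·d + ln C by least squares:
Sums: Σd = 19.0000, Σ(d)² = 105.0000, Σln f = -11.7131, Σd·ln f = -71.1060.
Normal system: [[105.0000, 19.0000]; [19.0000, 5]]·[k, ln C]ᵀ = [-71.1060, -11.7131]ᵀ.
Slope k = (n·Σd·ln f − Σd·Σln f)/(n·Σ(d)² − (Σd)²) = (5·-71.1060 − 19.0000·-11.7131)/164.0000 = -0.81086; ln C = (Σln f − k·Σd)/n = 0.73865.

k = -0.8109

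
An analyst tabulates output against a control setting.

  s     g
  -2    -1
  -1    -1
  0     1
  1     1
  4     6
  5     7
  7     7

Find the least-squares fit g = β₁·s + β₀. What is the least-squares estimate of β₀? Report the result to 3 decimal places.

Normal-equation sums: Σs·s = 96, Σs = 14, Σ1 = 7.
For Mᵀg: Σs·g = 112, Σg = 20.
Normal equations: [[96, 14]; [14, 7]]·[β₁, β₀]ᵀ = [112, 20]ᵀ.
Determinant 96·7 − 14² = 476.
β₁ = (112·7 − 14·20)/476 = 18/17; β₀ = (96·20 − 14·112)/476 = 88/119.

β₀ = 0.739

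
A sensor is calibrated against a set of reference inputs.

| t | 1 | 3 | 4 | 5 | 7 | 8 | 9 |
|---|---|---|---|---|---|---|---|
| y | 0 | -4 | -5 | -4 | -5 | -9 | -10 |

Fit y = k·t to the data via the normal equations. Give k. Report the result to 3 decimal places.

Entries of AᵀA: Σt·t = 245.
And Σt·y = -249.
So AᵀA·[k]ᵀ = Aᵀy: [[245]]·[k]ᵀ = [-249]ᵀ.
k = (-249)/245 = -1.01633.

k = -1.016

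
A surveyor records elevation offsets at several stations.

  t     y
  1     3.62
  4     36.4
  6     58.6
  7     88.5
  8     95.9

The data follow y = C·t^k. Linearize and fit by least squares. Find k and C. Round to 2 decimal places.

k = 1.59, C = 3.69

Linearized form: ln y = k·ln t + ln C. From the 5 transformed points,
Σln t = 7.2034, Σ(ln t)² = 13.2429, Σln y = 17.9981, Σln t·ln y = 30.4896.
Normal system: [[13.2429, 7.2034]; [7.2034, 5]]·[k, ln C]ᵀ = [30.4896, 17.9981]ᵀ.
Solving (det = 14.3252): k = 1.59162, ln C = 1.30661, so C = exp(1.30661) = 3.69362.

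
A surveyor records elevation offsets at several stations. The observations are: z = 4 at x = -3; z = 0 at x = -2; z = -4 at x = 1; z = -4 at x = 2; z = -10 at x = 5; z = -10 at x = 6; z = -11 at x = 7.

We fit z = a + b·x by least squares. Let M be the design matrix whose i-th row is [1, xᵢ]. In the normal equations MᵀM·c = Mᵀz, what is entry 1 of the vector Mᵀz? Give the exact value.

-35

Entry 1 ↔ basis 1, so (Mᵀz)_{1} = Σᵢ zᵢ = (1)·(4) + (1)·(0) + (1)·(-4) + (1)·(-4) + (1)·(-10) + (1)·(-10) + (1)·(-11) = -35.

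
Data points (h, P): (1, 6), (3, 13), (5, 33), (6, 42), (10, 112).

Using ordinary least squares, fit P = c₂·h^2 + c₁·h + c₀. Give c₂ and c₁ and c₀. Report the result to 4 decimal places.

c₂ = 1.0860, c₁ = -0.1351, c₀ = 4.7337

The normal equations are: 12003·c₂ + 1369·c₁ + 171·c₀ = 13660;  1369·c₂ + 171·c₁ + 25·c₀ = 1582;  171·c₂ + 25·c₁ + 5·c₀ = 206.
(Σh^2·h^2 = 12003, Σh^2·h = 1369, Σh^2 = 171, Σh·h = 171, Σh = 25, Σ1 = 5, Σh^2·P = 13660, Σh·P = 1582, ΣP = 206.)
Row-reducing yields c₂ = 25691/23656, c₁ = -3197/23656, c₀ = 27995/5914.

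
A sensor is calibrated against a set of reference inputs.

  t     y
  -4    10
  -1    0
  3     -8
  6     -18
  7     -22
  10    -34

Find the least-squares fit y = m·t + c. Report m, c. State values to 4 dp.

m = -3.0109, c = -1.4618

With design matrix X, XᵀX = [[211, 21]; [21, 6]] and Xᵀy = [-666, -72]ᵀ.
Δ = 211·6 − 21² = 825.
m = ((-666)·6 − 21·(-72))/825 = -828/275; c = (211·(-72) − 21·(-666))/825 = -402/275.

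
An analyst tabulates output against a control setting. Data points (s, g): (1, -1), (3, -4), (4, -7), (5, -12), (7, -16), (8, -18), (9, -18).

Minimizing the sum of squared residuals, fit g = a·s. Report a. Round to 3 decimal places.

a = -2.118

The normal system AᵀA·[a]ᵀ = Aᵀg is [[245]]·[a]ᵀ = [-519]ᵀ.
a = (-519)/245 = -2.11837.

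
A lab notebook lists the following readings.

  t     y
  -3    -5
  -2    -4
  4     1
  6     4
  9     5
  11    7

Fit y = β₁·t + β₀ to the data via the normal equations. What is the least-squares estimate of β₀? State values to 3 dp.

The normal equations are: 267·β₁ + 25·β₀ = 173;  25·β₁ + 6·β₀ = 8.
(Σt·t = 267, Σt = 25, Σ1 = 6, Σt·y = 173, Σy = 8.)
Eliminating β₀: 6·(row 1) − 25·(row 2) gives 977·β₁ = 6·173 − 25·8 = 838, so β₁ = 838/977.
Then β₀ = (8 − 25·(838/977))/6 = -2189/977.

β₀ = -2.241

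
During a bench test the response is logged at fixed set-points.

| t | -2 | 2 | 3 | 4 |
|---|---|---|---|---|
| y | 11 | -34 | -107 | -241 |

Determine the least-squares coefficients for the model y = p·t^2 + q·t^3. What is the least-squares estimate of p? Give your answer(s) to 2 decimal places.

p = -2.99

Normal-equation sums: Σt^2·t^2 = 369, Σt^2·t^3 = 1267, Σt^3·t^3 = 4953.
Right-hand side: Σt^2·y = -4911, Σt^3·y = -18673.
So XᵀX·[p, q]ᵀ = Xᵀy: [[369, 1267]; [1267, 4953]]·[p, q]ᵀ = [-4911, -18673]ᵀ.
Determinant 369·4953 − 1267² = 222368.
p = ((-4911)·4953 − 1267·(-18673))/222368 = -166373/55592; q = (369·(-18673) − 1267·(-4911))/222368 = -167025/55592.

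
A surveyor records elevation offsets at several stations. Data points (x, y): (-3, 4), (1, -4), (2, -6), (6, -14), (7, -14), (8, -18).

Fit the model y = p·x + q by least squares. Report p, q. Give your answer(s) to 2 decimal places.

p = -1.92, q = -1.94

With design matrix M, MᵀM = [[163, 21]; [21, 6]] and Mᵀy = [-354, -52]ᵀ.
Eliminating q: 6·(row 1) − 21·(row 2) gives 537·p = 6·(-354) − 21·(-52) = -1032, so p = -344/179.
Then q = ((-52) − 21·(-344/179))/6 = -1042/537.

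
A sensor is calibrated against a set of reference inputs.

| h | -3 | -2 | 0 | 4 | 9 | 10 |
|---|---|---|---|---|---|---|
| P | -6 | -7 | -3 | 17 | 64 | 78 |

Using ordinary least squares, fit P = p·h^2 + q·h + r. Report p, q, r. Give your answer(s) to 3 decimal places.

p = 0.528, q = 2.767, r = -2.941

Entries of XᵀX: Σh^2·h^2 = 16914, Σh^2·h = 1758, Σh^2 = 210, Σh·h = 210, Σh = 18, Σ1 = 6.
And Σh^2·P = 13174, Σh·P = 1456, ΣP = 143.
Normal equations: [[16914, 1758, 210]; [1758, 210, 18]; [210, 18, 6]]·[p, q, r]ᵀ = [13174, 1456, 143]ᵀ.
Inverting the 3×3 Gram matrix, [p, q, r]ᵀ = [9659/18300, 50633/18300, -8969/3050]ᵀ.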